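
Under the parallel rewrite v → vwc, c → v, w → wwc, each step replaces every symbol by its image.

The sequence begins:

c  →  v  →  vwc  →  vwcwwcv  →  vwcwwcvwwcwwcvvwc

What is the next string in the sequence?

Applying the rule to each of the 17 symbols of vwcwwcvwwcwwcvvwc gives the pieces vwc wwc v wwc wwc v vwc wwc wwc v wwc wwc v vwc vwc wwc v, which concatenate to the answer.

vwcwwcvwwcwwcvvwcwwcwwcvwwcwwcvvwcvwcwwcv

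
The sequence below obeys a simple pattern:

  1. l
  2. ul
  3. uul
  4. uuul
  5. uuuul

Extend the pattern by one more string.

uuuuul

Each term is the previous one with u prepended.
One more step from uuuul gives the answer.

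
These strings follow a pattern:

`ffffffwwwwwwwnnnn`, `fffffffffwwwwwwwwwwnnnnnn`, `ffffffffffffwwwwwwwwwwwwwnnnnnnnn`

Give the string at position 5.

ffffffffffffffffffwwwwwwwwwwwwwwwwwwwnnnnnnnnnnnn

Reading off run lengths: f runs 6, 9, 12; w runs 7, 10, 13; n runs 4, 6, 8 — each is linear in n, where the shown terms are n = 2, 3, 4.
For term 5, n = 6, so the run lengths are 18, 19, 12.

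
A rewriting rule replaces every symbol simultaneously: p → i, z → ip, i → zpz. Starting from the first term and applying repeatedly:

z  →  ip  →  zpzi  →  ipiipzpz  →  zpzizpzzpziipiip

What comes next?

φ(zpzizpzzpziipiip) expands symbol-by-symbol to ip i ip zpz ip i ip ip i ip zpz zpz i zpz zpz i; joining the 16 pieces gives the next term.

ipiipzpzipiipipiipzpzzpzizpzzpzi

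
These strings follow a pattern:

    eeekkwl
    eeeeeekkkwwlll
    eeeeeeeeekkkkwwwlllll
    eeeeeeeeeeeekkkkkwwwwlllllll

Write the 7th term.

Reading off run lengths: e runs 3, 6, 9, 12; k runs 2, 3, 4, 5; w runs 1, 2, 3, 4; l runs 1, 3, 5, 7 — each is linear in n (n = 1, 2, …).
Setting n = 7 gives 21, 8, 7, 13 characters in each block.

eeeeeeeeeeeeeeeeeeeeekkkkkkkkwwwwwwwlllllllllllll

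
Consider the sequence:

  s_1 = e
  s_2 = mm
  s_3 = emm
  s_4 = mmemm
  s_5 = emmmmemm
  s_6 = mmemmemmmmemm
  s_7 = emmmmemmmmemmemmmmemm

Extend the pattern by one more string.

Each term (from the third on) is the two preceding terms concatenated in order: term 3 = e·mm = emm.
Continuing: mmemmemmmmemm · emmmmemmmmemmemmmmemm gives term 8.

mmemmemmmmemmemmmmemmmmemmemmmmemm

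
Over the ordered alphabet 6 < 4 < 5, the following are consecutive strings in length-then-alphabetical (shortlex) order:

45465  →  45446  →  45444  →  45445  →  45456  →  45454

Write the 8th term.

45566

Continuing the enumeration 2 steps past 45454: 45454 → 45455 → (answer).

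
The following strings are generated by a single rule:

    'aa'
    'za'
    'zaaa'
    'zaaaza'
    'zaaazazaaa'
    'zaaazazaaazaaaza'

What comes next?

Each term (from the third on) is the previous term followed by the one before it: term 3 = za·aa = zaaa.
The next term joins zaaazazaaazaaaza and zaaazazaaa.

zaaazazaaazaaazazaaazazaaa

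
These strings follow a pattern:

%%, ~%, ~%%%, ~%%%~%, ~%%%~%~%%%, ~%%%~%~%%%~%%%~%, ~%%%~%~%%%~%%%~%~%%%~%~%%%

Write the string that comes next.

This is a Fibonacci-style word recurrence s(k) = s(k−1)·s(k−2): e.g. ~%·%% = ~%%%.
So term 8 is ~%%%~%~%%%~%%%~%~%%%~%~%%%·~%%%~%~%%%~%%%~%.

~%%%~%~%%%~%%%~%~%%%~%~%%%~%%%~%~%%%~%%%~%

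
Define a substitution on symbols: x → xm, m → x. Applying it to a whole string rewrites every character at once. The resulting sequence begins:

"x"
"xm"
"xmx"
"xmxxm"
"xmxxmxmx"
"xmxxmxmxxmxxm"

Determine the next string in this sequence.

xmxxmxmxxmxxmxmxxmxmx

φ(xmxxmxmxxmxxm) expands symbol-by-symbol to xm x xm xm x xm x xm xm x xm xm x; joining the 13 pieces gives the next term.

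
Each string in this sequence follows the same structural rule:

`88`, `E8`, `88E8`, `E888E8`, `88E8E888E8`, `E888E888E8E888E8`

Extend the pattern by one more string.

88E8E888E8E888E888E8E888E8

This is a Fibonacci-style word recurrence s(k) = s(k−2)·s(k−1): e.g. 88·E8 = 88E8.
The next term joins 88E8E888E8 and E888E888E8E888E8.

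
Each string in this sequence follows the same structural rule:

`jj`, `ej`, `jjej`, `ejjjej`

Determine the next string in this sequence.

jjejejjjej

This is a Fibonacci-style word recurrence s(k) = s(k−2)·s(k−1): e.g. jj·ej = jjej.
The next term joins jjej and ejjjej.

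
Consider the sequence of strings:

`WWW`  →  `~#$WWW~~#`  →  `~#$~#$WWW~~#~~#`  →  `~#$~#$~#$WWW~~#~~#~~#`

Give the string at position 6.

Each term wraps the previous one in ~#$ on the left and ~~# on the right.
From ~#$~#$~#$WWW~~#~~#~~#, 2 further steps: ~#$~#$~#$WWW~~#~~#~~# → ~#$~#$~#$~#$WWW~~#~~#~~#~~# → (answer).

~#$~#$~#$~#$~#$WWW~~#~~#~~#~~#~~#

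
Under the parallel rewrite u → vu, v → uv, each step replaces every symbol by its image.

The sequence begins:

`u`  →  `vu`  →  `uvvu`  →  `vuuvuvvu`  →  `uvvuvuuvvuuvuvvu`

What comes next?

vuuvuvvuuvvuvuuvuvvuvuuvvuuvuvvu

Replace each of the 16 characters of uvvuvuuvvuuvuvvu in place — vu uv uv vu uv vu vu uv uv vu vu uv vu uv uv vu — and concatenate.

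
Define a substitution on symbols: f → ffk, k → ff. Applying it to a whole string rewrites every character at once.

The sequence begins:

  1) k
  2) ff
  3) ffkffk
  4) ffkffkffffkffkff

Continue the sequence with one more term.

Rewriting the 16 symbols of ffkffkffffkffkff one by one yields ffk ffk ff ffk ffk ff ffk ffk ffk ffk ff ffk ffk ff ffk ffk; concatenated:

ffkffkffffkffkffffkffkffkffkffffkffkffffkffk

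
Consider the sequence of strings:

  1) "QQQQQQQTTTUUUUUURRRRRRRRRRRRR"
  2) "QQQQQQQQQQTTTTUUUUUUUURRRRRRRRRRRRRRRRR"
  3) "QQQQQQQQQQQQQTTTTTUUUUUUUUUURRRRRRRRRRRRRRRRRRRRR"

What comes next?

QQQQQQQQQQQQQQQQTTTTTTUUUUUUUUUUUURRRRRRRRRRRRRRRRRRRRRRRRR

Term n consists of 3n-2 Q's, followed by n T's, followed by 2n U's, followed by 4n+1 R's, where the shown terms are n = 3, 4, 5.
For the next term, n = 6, so the run lengths are 16, 6, 12, 25.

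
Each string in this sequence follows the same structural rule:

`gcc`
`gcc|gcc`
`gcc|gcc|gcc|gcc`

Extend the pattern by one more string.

Every step duplicates the string with '|' between the halves.
One more doubling of gcc|gcc|gcc|gcc gives the answer.

gcc|gcc|gcc|gcc|gcc|gcc|gcc|gcc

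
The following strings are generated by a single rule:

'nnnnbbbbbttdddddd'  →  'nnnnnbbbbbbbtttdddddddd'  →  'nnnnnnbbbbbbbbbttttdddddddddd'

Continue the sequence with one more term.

nnnnnnnbbbbbbbbbbbtttttdddddddddddd

Each string has the form n^{n+1} b^{2n-1} t^{n-1} d^{2n}, where the shown terms are n = 3, 4, 5.
For the next term, n = 6, so the run lengths are 7, 11, 5, 12.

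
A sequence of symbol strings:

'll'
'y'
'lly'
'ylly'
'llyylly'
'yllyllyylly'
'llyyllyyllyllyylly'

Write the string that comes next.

From term 3 onward, concatenate the second-to-last term with the last: ll·y = lly, y·lly = ylly, …
Continuing: yllyllyylly · llyyllyyllyllyylly gives term 8.

yllyllyyllyllyyllyyllyllyylly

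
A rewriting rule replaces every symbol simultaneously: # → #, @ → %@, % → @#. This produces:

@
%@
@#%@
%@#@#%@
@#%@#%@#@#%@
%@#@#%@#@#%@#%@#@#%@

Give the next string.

@#%@#%@#@#%@#%@#@#%@#@#%@#%@#@#%@

Replace each of the 20 characters of %@#@#%@#@#%@#%@#@#%@ in place — @# %@ # %@ # @# %@ # %@ # @# %@ # @# %@ # %@ # @# %@ — and concatenate.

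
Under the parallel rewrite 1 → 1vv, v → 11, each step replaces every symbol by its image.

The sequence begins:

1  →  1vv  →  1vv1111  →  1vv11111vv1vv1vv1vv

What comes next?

Replace each of the 19 characters of 1vv11111vv1vv1vv1vv in place — 1vv 11 11 1vv 1vv 1vv 1vv 1vv 11 11 1vv 11 11 1vv 11 11 1vv 11 11 — and concatenate.

1vv11111vv1vv1vv1vv1vv11111vv11111vv11111vv1111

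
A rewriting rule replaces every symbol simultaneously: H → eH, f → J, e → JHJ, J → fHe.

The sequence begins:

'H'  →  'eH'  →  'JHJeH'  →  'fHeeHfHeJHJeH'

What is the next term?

JeHJHJJHJeHJeHJHJfHeeHfHeJHJeH

Applying the rule to each of the 13 symbols of fHeeHfHeJHJeH gives the pieces J eH JHJ JHJ eH J eH JHJ fHe eH fHe JHJ eH, which concatenate to the answer.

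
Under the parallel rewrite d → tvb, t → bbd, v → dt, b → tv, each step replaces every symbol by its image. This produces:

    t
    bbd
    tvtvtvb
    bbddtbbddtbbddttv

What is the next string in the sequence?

Rewriting the 17 symbols of bbddtbbddtbbddttv one by one yields tv tv tvb tvb bbd tv tv tvb tvb bbd tv tv tvb tvb bbd bbd dt; concatenated:

tvtvtvbtvbbbdtvtvtvbtvbbbdtvtvtvbtvbbbdbbddt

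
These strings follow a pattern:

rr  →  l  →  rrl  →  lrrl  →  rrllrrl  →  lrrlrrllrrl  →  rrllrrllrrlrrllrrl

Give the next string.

Each term (from the third on) is the two preceding terms concatenated in order: term 3 = rr·l = rrl.
Continuing: lrrlrrllrrl · rrllrrllrrlrrllrrl gives term 8.

lrrlrrllrrlrrllrrllrrlrrllrrl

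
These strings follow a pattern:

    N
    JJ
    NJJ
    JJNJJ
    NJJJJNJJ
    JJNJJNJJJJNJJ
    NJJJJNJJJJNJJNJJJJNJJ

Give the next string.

This is a Fibonacci-style word recurrence s(k) = s(k−2)·s(k−1): e.g. N·JJ = NJJ.
Continuing: JJNJJNJJJJNJJ · NJJJJNJJJJNJJNJJJJNJJ gives term 8.

JJNJJNJJJJNJJNJJJJNJJJJNJJNJJJJNJJ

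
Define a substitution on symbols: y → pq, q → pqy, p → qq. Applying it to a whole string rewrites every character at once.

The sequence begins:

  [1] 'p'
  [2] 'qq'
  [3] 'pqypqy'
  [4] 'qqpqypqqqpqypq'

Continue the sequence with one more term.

Rewriting the 14 symbols of qqpqypqqqpqypq one by one yields pqy pqy qq pqy pq qq pqy pqy pqy qq pqy pq qq pqy; concatenated:

pqypqyqqpqypqqqpqypqypqyqqpqypqqqpqy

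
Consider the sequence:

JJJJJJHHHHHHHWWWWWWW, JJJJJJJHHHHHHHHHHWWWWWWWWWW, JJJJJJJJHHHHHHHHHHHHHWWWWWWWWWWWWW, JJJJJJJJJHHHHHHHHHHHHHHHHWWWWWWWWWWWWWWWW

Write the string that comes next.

Term n consists of n+3 J's, followed by 3n-2 H's, followed by 3n-2 W's, where the shown terms are n = 3, 4, 5, 6.
Setting n = 7 gives 10, 19, 19 characters in each block.

JJJJJJJJJJHHHHHHHHHHHHHHHHHHHWWWWWWWWWWWWWWWWWWW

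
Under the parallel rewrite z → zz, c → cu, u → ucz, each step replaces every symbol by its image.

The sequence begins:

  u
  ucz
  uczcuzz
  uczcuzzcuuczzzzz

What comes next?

Applying the rule to each of the 16 symbols of uczcuzzcuuczzzzz gives the pieces ucz cu zz cu ucz zz zz cu ucz ucz cu zz zz zz zz zz, which concatenate to the answer.

uczcuzzcuuczzzzzcuuczuczcuzzzzzzzzzz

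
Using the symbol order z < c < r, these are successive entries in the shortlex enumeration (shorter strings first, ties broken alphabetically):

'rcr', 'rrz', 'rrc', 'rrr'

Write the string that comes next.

zzzz

rrr is the last string of length 3, so the next is the first of length 4: z repeated 4 times.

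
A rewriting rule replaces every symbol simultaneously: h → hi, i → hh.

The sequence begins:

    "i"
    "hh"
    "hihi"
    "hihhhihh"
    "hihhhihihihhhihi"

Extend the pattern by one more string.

hihhhihihihhhihhhihhhihihihhhihh

φ(hihhhihihihhhihi) expands symbol-by-symbol to hi hh hi hi hi hh hi hh hi hh hi hi hi hh hi hh; joining the 16 pieces gives the next term.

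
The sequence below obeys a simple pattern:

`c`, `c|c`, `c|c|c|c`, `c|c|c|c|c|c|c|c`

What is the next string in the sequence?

c|c|c|c|c|c|c|c|c|c|c|c|c|c|c|c

Every step duplicates the string with '|' between the halves.
One more doubling of c|c|c|c|c|c|c|c gives the answer.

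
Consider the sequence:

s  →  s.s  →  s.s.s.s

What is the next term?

s.s.s.s.s.s.s.s

Every step duplicates the string with '.' between the halves.
One more doubling of s.s.s.s gives the answer.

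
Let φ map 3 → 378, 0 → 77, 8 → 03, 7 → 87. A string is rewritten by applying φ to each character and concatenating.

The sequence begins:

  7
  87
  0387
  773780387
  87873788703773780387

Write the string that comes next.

Applying the rule to each of the 20 symbols of 87873788703773780387 gives the pieces 03 87 03 87 378 87 03 03 87 77 378 87 87 378 87 03 77 378 03 87, which concatenate to the answer.

03870387378870303877737887873788703773780387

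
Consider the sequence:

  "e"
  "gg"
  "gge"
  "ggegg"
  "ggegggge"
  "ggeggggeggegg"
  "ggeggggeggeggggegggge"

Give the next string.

Each term (from the third on) is the previous term followed by the one before it: term 3 = gg·e = gge.
So term 8 is ggeggggeggeggggegggge·ggeggggeggegg.

ggeggggeggeggggeggggeggeggggeggegg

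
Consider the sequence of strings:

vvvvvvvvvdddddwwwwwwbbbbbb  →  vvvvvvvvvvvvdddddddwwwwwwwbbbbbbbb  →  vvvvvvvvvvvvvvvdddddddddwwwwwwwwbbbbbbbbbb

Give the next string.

The n-th term is 3n v's then 2n-1 d's then n+3 w's then 2n b's, where the shown terms are n = 3, 4, 5.
At n = 6 the blocks have lengths 18, 11, 9, 12.

vvvvvvvvvvvvvvvvvvdddddddddddwwwwwwwwwbbbbbbbbbbbb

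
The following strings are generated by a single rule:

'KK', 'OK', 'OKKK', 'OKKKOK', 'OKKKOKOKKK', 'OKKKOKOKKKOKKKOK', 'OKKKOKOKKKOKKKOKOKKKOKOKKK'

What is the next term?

From term 3 onward, concatenate the last term with the second-to-last: OK·KK = OKKK, OKKK·OK = OKKKOK, …
The next term joins OKKKOKOKKKOKKKOKOKKKOKOKKK and OKKKOKOKKKOKKKOK.

OKKKOKOKKKOKKKOKOKKKOKOKKKOKKKOKOKKKOKKKOK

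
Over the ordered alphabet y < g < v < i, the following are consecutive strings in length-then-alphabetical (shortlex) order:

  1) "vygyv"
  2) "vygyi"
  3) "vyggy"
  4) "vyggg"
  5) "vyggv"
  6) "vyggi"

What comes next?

vygvy

Find the rightmost character of vyggi below i, bump it to the next letter, and reset everything to its right to y.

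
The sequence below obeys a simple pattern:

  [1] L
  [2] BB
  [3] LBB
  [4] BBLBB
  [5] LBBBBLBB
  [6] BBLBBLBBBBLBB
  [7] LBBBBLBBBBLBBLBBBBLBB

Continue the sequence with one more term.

This is a Fibonacci-style word recurrence s(k) = s(k−2)·s(k−1): e.g. L·BB = LBB.
Continuing: BBLBBLBBBBLBB · LBBBBLBBBBLBBLBBBBLBB gives term 8.

BBLBBLBBBBLBBLBBBBLBBBBLBBLBBBBLBB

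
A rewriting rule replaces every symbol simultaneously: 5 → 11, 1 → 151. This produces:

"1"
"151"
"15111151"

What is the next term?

Rewriting each symbol of 15111151: 1→151, 5→11, 1→151, 1→151, 1→151, 1→151, 5→11, 1→151, which concatenates to 151 11 151 151 151 151 11 151.

1511115115115115111151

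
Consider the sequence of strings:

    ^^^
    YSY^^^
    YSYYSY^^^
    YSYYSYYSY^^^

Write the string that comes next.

YSYYSYYSYYSY^^^

Every step adds YSY at the front: s(k+1) = YSY·s(k).
One more step from YSYYSYYSY^^^ gives the answer.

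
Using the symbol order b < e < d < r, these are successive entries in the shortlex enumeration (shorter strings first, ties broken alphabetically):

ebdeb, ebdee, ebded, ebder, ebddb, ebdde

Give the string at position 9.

ebdrb

Stepping forward 3 times from ebdde: ebdde → ebddd → ebddr, then the target.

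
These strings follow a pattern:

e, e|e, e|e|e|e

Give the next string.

Each string is two copies of the previous one joined by '|'.
Doubling e|e|e|e with '|' between the halves:

e|e|e|e|e|e|e|e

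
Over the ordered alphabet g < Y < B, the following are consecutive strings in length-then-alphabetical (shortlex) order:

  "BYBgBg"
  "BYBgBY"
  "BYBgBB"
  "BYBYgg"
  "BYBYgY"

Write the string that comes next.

The successor of BYBYgY increments the rightmost position that isn't already B and resets every position after it to g.

BYBYgB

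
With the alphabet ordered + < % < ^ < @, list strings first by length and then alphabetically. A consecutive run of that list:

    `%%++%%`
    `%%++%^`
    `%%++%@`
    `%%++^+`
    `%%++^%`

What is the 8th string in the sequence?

%%++@+

Advancing 3 positions from %%++^% through %%++^% → %%++^^ → %%++^@ reaches term 8.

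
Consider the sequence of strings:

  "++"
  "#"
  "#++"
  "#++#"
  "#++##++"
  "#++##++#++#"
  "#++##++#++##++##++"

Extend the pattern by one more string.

#++##++#++##++##++#++##++#++#

This is a Fibonacci-style word recurrence s(k) = s(k−1)·s(k−2): e.g. #·++ = #++.
Continuing: #++##++#++##++##++ · #++##++#++# gives term 8.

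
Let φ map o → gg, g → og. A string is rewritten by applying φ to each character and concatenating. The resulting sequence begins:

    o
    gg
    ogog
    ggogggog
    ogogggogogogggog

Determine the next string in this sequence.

φ(ogogggogogogggog) expands symbol-by-symbol to gg og gg og og og gg og gg og gg og og og gg og; joining the 16 pieces gives the next term.

ggogggogogogggogggogggogogogggog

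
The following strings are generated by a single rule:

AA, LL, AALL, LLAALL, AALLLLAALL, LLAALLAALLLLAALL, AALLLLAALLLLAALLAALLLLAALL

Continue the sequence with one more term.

Each term (from the third on) is the two preceding terms concatenated in order: term 3 = AA·LL = AALL.
So term 8 is LLAALLAALLLLAALL·AALLLLAALLLLAALLAALLLLAALL.

LLAALLAALLLLAALLAALLLLAALLLLAALLAALLLLAALL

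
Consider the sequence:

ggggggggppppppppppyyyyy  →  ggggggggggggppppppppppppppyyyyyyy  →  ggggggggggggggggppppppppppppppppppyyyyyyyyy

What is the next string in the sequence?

ggggggggggggggggggggppppppppppppppppppppppyyyyyyyyyyy

Each string has the form g^{4n} p^{4n+2} y^{2n+1}, where the shown terms are n = 2, 3, 4.
Setting n = 5 gives 20, 22, 11 characters in each block.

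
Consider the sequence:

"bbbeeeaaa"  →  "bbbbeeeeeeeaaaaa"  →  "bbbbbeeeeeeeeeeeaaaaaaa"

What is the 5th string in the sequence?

Term n consists of n+2 b's, followed by 4n-1 e's, followed by 2n+1 a's (n = 1, 2, …).
At n = 5 the blocks have lengths 7, 19, 11.

bbbbbbbeeeeeeeeeeeeeeeeeeeaaaaaaaaaaa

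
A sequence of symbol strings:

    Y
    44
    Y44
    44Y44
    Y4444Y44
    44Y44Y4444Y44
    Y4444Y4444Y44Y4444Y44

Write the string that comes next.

44Y44Y4444Y44Y4444Y4444Y44Y4444Y44

From term 3 onward, concatenate the second-to-last term with the last: Y·44 = Y44, 44·Y44 = 44Y44, …
Continuing: 44Y44Y4444Y44 · Y4444Y4444Y44Y4444Y44 gives term 8.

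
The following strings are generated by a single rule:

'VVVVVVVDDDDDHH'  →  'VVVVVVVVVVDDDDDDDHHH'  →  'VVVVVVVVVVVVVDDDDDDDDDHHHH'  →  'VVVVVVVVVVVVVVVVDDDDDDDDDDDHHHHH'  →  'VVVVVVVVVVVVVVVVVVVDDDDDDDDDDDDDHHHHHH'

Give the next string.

Reading off run lengths: V runs 7, 10, 13, 16, 19; D runs 5, 7, 9, 11, 13; H runs 2, 3, 4, 5, 6 — each is linear in n, where the shown terms are n = 2, 3, 4, 5, 6.
Setting n = 7 gives 22, 15, 7 characters in each block.

VVVVVVVVVVVVVVVVVVVVVVDDDDDDDDDDDDDDDHHHHHHH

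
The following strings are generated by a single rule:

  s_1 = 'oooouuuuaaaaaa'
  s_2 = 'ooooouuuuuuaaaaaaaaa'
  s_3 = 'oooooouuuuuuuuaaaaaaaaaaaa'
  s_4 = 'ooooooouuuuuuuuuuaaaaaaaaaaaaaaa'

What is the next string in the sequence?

Each string has the form o^{n+2} u^{2n} a^{3n}, where the shown terms are n = 2, 3, 4, 5.
Setting n = 6 gives 8, 12, 18 characters in each block.

oooooooouuuuuuuuuuuuaaaaaaaaaaaaaaaaaa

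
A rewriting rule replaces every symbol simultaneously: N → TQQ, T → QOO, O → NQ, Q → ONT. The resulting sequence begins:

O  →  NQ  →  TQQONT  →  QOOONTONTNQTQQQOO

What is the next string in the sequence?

ONTNQNQNQTQQQOONQTQQQOOTQQONTQOOONTONTONTNQNQ

Applying the rule to each of the 17 symbols of QOOONTONTNQTQQQOO gives the pieces ONT NQ NQ NQ TQQ QOO NQ TQQ QOO TQQ ONT QOO ONT ONT ONT NQ NQ, which concatenate to the answer.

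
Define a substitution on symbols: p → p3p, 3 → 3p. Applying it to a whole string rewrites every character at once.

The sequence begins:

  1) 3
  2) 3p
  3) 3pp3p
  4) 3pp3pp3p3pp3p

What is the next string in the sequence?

Rewriting the 13 symbols of 3pp3pp3p3pp3p one by one yields 3p p3p p3p 3p p3p p3p 3p p3p 3p p3p p3p 3p p3p; concatenated:

3pp3pp3p3pp3pp3p3pp3p3pp3pp3p3pp3p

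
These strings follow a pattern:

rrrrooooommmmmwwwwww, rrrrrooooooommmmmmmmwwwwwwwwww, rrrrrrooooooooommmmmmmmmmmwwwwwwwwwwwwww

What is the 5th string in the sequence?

Term n consists of n+3 r's, followed by 2n+3 o's, followed by 3n+2 m's, followed by 4n+2 w's (n = 1, 2, …).
For term 5, n = 5, so the run lengths are 8, 13, 17, 22.

rrrrrrrrooooooooooooommmmmmmmmmmmmmmmmwwwwwwwwwwwwwwwwwwwwww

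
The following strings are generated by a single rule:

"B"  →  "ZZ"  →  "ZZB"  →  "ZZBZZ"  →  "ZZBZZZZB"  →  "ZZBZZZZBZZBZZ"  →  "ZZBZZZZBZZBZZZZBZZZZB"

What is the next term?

From term 3 onward, concatenate the last term with the second-to-last: ZZ·B = ZZB, ZZB·ZZ = ZZBZZ, …
The next term joins ZZBZZZZBZZBZZZZBZZZZB and ZZBZZZZBZZBZZ.

ZZBZZZZBZZBZZZZBZZZZBZZBZZZZBZZBZZ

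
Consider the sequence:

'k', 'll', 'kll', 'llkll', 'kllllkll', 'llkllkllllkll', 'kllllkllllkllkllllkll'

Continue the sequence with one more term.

llkllkllllkllkllllkllllkllkllllkll

From term 3 onward, concatenate the second-to-last term with the last: k·ll = kll, ll·kll = llkll, …
The next term joins llkllkllllkll and kllllkllllkllkllllkll.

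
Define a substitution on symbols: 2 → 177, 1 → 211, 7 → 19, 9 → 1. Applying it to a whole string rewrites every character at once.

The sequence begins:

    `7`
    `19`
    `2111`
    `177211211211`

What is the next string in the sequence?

Rewriting each symbol of 177211211211: 1→211, 7→19, 7→19, 2→177, 1→211, 1→211, 2→177, 1→211, 1→211, 2→177, 1→211, 1→211, which concatenates to 211 19 19 177 211 211 177 211 211 177 211 211.

2111919177211211177211211177211211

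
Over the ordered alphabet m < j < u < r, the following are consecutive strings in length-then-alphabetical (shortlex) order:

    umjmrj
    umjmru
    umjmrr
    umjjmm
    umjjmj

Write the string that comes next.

umjjmu

Treat umjjmj as a base-4 numeral over the given alphabet and add one, carrying through any trailing r's.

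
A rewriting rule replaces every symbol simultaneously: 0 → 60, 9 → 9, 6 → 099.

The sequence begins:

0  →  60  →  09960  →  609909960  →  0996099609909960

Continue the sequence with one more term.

φ(0996099609909960) expands symbol-by-symbol to 60 9 9 099 60 9 9 099 60 9 9 60 9 9 099 60; joining the 16 pieces gives the next term.

609909960990996099609909960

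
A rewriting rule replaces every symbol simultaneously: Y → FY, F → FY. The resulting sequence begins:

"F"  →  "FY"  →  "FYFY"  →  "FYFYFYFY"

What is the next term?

FYFYFYFYFYFYFYFY

Expanding FYFYFYFY: F→FY, Y→FY, F→FY, Y→FY, F→FY, Y→FY, F→FY, Y→FY. Concatenated: FY FY FY FY FY FY FY FY.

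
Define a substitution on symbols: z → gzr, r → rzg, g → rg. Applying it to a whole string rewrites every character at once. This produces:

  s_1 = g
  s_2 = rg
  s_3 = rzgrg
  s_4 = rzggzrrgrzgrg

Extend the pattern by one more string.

Rewriting the 13 symbols of rzggzrrgrzgrg one by one yields rzg gzr rg rg gzr rzg rzg rg rzg gzr rg rzg rg; concatenated:

rzggzrrgrggzrrzgrzgrgrzggzrrgrzgrg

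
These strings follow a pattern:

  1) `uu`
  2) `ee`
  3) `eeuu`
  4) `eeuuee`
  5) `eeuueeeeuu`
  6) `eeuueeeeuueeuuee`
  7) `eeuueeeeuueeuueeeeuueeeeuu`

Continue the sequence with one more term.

This is a Fibonacci-style word recurrence s(k) = s(k−1)·s(k−2): e.g. ee·uu = eeuu.
The next term joins eeuueeeeuueeuueeeeuueeeeuu and eeuueeeeuueeuuee.

eeuueeeeuueeuueeeeuueeeeuueeuueeeeuueeuuee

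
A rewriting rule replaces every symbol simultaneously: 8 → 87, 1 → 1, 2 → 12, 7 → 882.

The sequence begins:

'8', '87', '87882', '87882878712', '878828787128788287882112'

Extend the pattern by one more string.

Applying the rule to each of the 24 symbols of 878828787128788287882112 gives the pieces 87 882 87 87 12 87 882 87 882 1 12 87 882 87 87 12 87 882 87 87 12 1 1 12, which concatenate to the answer.

87882878712878828788211287882878712878828787121112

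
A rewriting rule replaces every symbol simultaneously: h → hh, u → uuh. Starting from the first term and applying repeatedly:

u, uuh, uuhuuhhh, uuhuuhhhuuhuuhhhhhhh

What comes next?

φ(uuhuuhhhuuhuuhhhhhhh) expands symbol-by-symbol to uuh uuh hh uuh uuh hh hh hh uuh uuh hh uuh uuh hh hh hh hh hh hh hh; joining the 20 pieces gives the next term.

uuhuuhhhuuhuuhhhhhhhuuhuuhhhuuhuuhhhhhhhhhhhhhhh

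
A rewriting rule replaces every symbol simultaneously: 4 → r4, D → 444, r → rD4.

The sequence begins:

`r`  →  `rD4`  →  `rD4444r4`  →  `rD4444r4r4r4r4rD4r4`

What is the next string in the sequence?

rD4444r4r4r4r4rD4r4rD4r4rD4r4rD4r4rD4444r4rD4r4

Replace each of the 19 characters of rD4444r4r4r4r4rD4r4 in place — rD4 444 r4 r4 r4 r4 rD4 r4 rD4 r4 rD4 r4 rD4 r4 rD4 444 r4 rD4 r4 — and concatenate.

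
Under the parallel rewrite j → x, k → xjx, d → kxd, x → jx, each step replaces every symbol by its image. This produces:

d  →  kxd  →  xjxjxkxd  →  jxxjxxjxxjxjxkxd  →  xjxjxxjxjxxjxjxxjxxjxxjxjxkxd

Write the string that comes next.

jxxjxxjxjxxjxxjxjxxjxxjxjxxjxjxxjxjxxjxxjxxjxjxkxd

φ(xjxjxxjxjxxjxjxxjxxjxxjxjxkxd) expands symbol-by-symbol to jx x jx x jx jx x jx x jx jx x jx x jx jx x jx jx x jx jx x jx x jx xjx jx kxd; joining the 29 pieces gives the next term.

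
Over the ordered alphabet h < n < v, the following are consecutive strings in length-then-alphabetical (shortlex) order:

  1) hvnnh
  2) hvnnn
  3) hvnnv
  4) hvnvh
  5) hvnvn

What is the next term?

Find the rightmost character of hvnvn below v, bump it to the next letter, and reset everything to its right to h.

hvnvv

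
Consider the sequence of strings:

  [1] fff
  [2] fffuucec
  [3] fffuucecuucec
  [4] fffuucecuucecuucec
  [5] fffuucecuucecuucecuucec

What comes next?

fffuucecuucecuucecuucecuucec

Each term is the previous one with uucec appended.
So the next term is fffuucecuucecuucecuucec·uucec.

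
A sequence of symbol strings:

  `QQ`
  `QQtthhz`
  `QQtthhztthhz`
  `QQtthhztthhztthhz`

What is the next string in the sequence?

QQtthhztthhztthhztthhz

Every step adds tthhz to the end: s(k+1) = s(k)·tthhz.
So the next term is QQtthhztthhztthhz·tthhz.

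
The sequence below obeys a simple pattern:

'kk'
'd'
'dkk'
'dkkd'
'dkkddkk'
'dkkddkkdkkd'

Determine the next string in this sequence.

dkkddkkdkkddkkddkk

Each term (from the third on) is the previous term followed by the one before it: term 3 = d·kk = dkk.
The next term joins dkkddkkdkkd and dkkddkk.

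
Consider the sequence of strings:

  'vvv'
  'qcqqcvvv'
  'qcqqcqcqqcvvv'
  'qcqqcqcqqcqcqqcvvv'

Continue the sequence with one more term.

Each term is the previous one with qcqqc prepended.
So the next term is qcqqc·qcqqcqcqqcqcqqcvvv.

qcqqcqcqqcqcqqcqcqqcvvv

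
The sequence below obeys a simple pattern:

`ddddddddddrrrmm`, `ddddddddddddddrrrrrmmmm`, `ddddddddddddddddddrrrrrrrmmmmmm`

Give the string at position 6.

ddddddddddddddddddddddddddddddrrrrrrrrrrrrrmmmmmmmmmmmm

Term n consists of 4n+2 d's, followed by 2n-1 r's, followed by 2n-2 m's, where the shown terms are n = 2, 3, 4.
For term 6, n = 7, so the run lengths are 30, 13, 12.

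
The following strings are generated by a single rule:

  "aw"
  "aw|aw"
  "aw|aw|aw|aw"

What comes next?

Each string is two copies of the previous one joined by '|'.
Doubling aw|aw|aw|aw with '|' between the halves:

aw|aw|aw|aw|aw|aw|aw|aw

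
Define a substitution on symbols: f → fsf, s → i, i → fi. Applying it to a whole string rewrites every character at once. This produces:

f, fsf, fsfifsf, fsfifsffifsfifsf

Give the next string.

Applying the rule to each of the 16 symbols of fsfifsffifsfifsf gives the pieces fsf i fsf fi fsf i fsf fsf fi fsf i fsf fi fsf i fsf, which concatenate to the answer.

fsfifsffifsfifsffsffifsfifsffifsfifsf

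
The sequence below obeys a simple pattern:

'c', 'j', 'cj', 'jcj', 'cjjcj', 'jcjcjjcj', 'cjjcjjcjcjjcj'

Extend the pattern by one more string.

This is a Fibonacci-style word recurrence s(k) = s(k−2)·s(k−1): e.g. c·j = cj.
So term 8 is jcjcjjcj·cjjcjjcjcjjcj.

jcjcjjcjcjjcjjcjcjjcj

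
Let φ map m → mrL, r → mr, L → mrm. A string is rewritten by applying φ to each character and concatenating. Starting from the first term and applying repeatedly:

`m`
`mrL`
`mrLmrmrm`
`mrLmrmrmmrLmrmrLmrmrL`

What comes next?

mrLmrmrmmrLmrmrLmrmrLmrLmrmrmmrLmrmrLmrmrmmrLmrmrLmrmrm

Replace each of the 21 characters of mrLmrmrmmrLmrmrLmrmrL in place — mrL mr mrm mrL mr mrL mr mrL mrL mr mrm mrL mr mrL mr mrm mrL mr mrL mr mrm — and concatenate.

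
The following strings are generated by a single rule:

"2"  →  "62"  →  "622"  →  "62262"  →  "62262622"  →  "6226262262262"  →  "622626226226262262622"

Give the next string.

From term 3 onward, concatenate the last term with the second-to-last: 62·2 = 622, 622·62 = 62262, …
So term 8 is 622626226226262262622·6226262262262.

6226262262262622626226226262262262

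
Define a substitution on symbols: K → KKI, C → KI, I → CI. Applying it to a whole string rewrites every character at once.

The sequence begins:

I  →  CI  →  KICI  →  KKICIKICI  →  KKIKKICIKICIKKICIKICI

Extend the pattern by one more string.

Rewriting the 21 symbols of KKIKKICIKICIKKICIKICI one by one yields KKI KKI CI KKI KKI CI KI CI KKI CI KI CI KKI KKI CI KI CI KKI CI KI CI; concatenated:

KKIKKICIKKIKKICIKICIKKICIKICIKKIKKICIKICIKKICIKICI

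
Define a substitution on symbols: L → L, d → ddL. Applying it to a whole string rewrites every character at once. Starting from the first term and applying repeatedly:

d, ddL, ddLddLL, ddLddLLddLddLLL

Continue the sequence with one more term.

Rewriting the 15 symbols of ddLddLLddLddLLL one by one yields ddL ddL L ddL ddL L L ddL ddL L ddL ddL L L L; concatenated:

ddLddLLddLddLLLddLddLLddLddLLLL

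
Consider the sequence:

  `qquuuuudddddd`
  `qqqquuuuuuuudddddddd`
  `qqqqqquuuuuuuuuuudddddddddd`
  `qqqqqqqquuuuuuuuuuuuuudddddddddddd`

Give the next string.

qqqqqqqqqquuuuuuuuuuuuuuuuudddddddddddddd

Term n consists of 2n-2 q's, followed by 3n-1 u's, followed by 2n+2 d's, where the shown terms are n = 2, 3, 4, 5.
Setting n = 6 gives 10, 17, 14 characters in each block.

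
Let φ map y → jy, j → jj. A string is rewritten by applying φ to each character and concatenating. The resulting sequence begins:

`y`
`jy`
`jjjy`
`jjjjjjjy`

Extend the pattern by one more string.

jjjjjjjjjjjjjjjy

Expanding jjjjjjjy: j→jj, j→jj, j→jj, j→jj, j→jj, j→jj, j→jj, y→jy. Concatenated: jj jj jj jj jj jj jj jy.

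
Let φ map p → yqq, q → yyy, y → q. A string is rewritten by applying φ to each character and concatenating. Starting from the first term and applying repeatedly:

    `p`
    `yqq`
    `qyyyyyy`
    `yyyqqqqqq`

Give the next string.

Expanding yyyqqqqqq: y→q, y→q, y→q, q→yyy, q→yyy, q→yyy, q→yyy, q→yyy, q→yyy. Concatenated: q q q yyy yyy yyy yyy yyy yyy.

qqqyyyyyyyyyyyyyyyyyy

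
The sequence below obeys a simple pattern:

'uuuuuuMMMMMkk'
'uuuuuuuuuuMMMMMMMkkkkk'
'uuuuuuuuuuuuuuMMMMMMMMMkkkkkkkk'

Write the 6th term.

Term n consists of 4n+2 u's, followed by 2n+3 M's, followed by 3n-1 k's (n = 1, 2, …).
At n = 6 the blocks have lengths 26, 15, 17.

uuuuuuuuuuuuuuuuuuuuuuuuuuMMMMMMMMMMMMMMMkkkkkkkkkkkkkkkkk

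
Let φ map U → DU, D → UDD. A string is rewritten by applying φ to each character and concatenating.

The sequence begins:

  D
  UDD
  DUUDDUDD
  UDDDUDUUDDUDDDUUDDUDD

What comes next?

Applying the rule to each of the 21 symbols of UDDDUDUUDDUDDDUUDDUDD gives the pieces DU UDD UDD UDD DU UDD DU DU UDD UDD DU UDD UDD UDD DU DU UDD UDD DU UDD UDD, which concatenate to the answer.

DUUDDUDDUDDDUUDDDUDUUDDUDDDUUDDUDDUDDDUDUUDDUDDDUUDDUDD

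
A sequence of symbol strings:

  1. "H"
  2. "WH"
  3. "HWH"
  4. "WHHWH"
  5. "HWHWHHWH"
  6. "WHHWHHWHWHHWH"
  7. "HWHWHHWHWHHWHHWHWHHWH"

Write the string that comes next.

WHHWHHWHWHHWHHWHWHHWHWHHWHHWHWHHWH

From term 3 onward, concatenate the second-to-last term with the last: H·WH = HWH, WH·HWH = WHHWH, …
Continuing: WHHWHHWHWHHWH · HWHWHHWHWHHWHHWHWHHWH gives term 8.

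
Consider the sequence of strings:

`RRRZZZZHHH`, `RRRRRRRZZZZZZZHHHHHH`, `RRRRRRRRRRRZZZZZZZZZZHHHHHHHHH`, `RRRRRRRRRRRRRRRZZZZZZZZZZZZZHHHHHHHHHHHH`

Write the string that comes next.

Each string has the form R^{4n-1} Z^{3n+1} H^{3n} (n = 1, 2, …).
At n = 5 the blocks have lengths 19, 16, 15.

RRRRRRRRRRRRRRRRRRRZZZZZZZZZZZZZZZZHHHHHHHHHHHHHHH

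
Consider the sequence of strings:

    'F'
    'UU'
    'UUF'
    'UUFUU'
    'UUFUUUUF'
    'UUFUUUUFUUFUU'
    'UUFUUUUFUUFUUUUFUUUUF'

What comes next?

UUFUUUUFUUFUUUUFUUUUFUUFUUUUFUUFUU

From term 3 onward, concatenate the last term with the second-to-last: UU·F = UUF, UUF·UU = UUFUU, …
So term 8 is UUFUUUUFUUFUUUUFUUUUF·UUFUUUUFUUFUU.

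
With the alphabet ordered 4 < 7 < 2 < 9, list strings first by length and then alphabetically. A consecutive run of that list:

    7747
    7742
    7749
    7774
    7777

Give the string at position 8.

7724

Stepping forward 3 times from 7777: 7777 → 7772 → 7779, then the target.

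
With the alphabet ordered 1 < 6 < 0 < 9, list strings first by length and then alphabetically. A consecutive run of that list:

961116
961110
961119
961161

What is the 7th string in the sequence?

Continuing the enumeration 3 steps past 961161: 961161 → 961166 → 961160 → (answer).

961169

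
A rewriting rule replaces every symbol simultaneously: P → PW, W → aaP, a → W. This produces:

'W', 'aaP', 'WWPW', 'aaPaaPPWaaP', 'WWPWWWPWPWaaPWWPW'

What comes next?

Rewriting the 17 symbols of WWPWWWPWPWaaPWWPW one by one yields aaP aaP PW aaP aaP aaP PW aaP PW aaP W W PW aaP aaP PW aaP; concatenated:

aaPaaPPWaaPaaPaaPPWaaPPWaaPWWPWaaPaaPPWaaP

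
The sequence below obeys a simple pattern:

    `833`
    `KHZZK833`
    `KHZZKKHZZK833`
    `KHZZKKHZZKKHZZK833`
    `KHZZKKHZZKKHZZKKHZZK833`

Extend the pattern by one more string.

KHZZKKHZZKKHZZKKHZZKKHZZK833

Every step adds KHZZK at the front: s(k+1) = KHZZK·s(k).
One more step from KHZZKKHZZKKHZZKKHZZK833 gives the answer.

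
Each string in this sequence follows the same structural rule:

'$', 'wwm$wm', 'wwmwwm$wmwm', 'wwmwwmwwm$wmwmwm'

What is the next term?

s(k+1) = wwm·s(k)·wm, so each term gains wwm as a prefix and wm as a suffix.
One more step from wwmwwmwwm$wmwmwm gives the answer.

wwmwwmwwmwwm$wmwmwmwm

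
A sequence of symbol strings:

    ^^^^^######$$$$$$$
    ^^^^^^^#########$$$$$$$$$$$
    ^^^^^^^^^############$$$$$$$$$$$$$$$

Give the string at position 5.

Reading off run lengths: ^ runs 5, 7, 9; # runs 6, 9, 12; $ runs 7, 11, 15 — each is linear in n (n = 1, 2, …).
At n = 5 the blocks have lengths 13, 18, 23.

^^^^^^^^^^^^^##################$$$$$$$$$$$$$$$$$$$$$$$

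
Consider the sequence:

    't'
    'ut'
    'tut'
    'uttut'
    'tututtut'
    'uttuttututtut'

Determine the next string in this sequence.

This is a Fibonacci-style word recurrence s(k) = s(k−2)·s(k−1): e.g. t·ut = tut.
The next term joins tututtut and uttuttututtut.

tututtututtuttututtut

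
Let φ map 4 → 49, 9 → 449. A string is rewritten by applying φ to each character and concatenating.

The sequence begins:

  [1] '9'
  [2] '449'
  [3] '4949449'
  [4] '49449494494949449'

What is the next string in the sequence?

Replace each of the 17 characters of 49449494494949449 in place — 49 449 49 49 449 49 449 49 49 449 49 449 49 449 49 49 449 — and concatenate.

49449494944949449494944949449494494949449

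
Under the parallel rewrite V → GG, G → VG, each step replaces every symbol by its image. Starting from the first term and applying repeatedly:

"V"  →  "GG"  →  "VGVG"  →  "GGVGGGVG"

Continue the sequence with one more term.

Rewriting each symbol of GGVGGGVG: G→VG, G→VG, V→GG, G→VG, G→VG, G→VG, V→GG, G→VG, which concatenates to VG VG GG VG VG VG GG VG.

VGVGGGVGVGVGGGVG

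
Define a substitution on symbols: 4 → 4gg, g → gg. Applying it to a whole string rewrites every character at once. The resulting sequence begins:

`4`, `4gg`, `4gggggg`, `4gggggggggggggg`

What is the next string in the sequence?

4gggggggggggggggggggggggggggggg

Applying the rule to each of the 15 symbols of 4gggggggggggggg gives the pieces 4gg gg gg gg gg gg gg gg gg gg gg gg gg gg gg, which concatenate to the answer.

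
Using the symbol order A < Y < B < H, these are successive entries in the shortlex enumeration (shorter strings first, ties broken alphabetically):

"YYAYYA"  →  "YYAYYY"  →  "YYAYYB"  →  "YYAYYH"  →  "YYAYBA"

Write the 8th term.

YYAYBH

Advancing 3 positions from YYAYBA through YYAYBA → YYAYBY → YYAYBB reaches term 8.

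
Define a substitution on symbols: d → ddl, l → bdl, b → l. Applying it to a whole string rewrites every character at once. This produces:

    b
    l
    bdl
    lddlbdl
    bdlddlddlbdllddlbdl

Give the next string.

Replace each of the 19 characters of bdlddlddlbdllddlbdl in place — l ddl bdl ddl ddl bdl ddl ddl bdl l ddl bdl bdl ddl ddl bdl l ddl bdl — and concatenate.

lddlbdlddlddlbdlddlddlbdllddlbdlbdlddlddlbdllddlbdl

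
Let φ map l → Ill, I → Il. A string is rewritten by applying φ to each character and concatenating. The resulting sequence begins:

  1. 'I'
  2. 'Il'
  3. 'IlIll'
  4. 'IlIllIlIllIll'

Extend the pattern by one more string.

φ(IlIllIlIllIll) expands symbol-by-symbol to Il Ill Il Ill Ill Il Ill Il Ill Ill Il Ill Ill; joining the 13 pieces gives the next term.

IlIllIlIllIllIlIllIlIllIllIlIllIll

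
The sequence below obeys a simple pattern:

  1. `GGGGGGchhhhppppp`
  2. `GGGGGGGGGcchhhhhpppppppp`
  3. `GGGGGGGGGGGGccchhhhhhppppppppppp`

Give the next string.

The n-th term is 3n G's then n-1 c's then n+2 h's then 3n-1 p's, where the shown terms are n = 2, 3, 4.
At n = 5 the blocks have lengths 15, 4, 7, 14.

GGGGGGGGGGGGGGGcccchhhhhhhpppppppppppppp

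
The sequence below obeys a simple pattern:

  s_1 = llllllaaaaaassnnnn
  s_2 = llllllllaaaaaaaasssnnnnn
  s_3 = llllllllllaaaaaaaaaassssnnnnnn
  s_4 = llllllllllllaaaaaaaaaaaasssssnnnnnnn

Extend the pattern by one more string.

Each string has the form l^{2n} a^{2n} s^{n-1} n^{n+1}, where the shown terms are n = 3, 4, 5, 6.
Setting n = 7 gives 14, 14, 6, 8 characters in each block.

llllllllllllllaaaaaaaaaaaaaassssssnnnnnnnn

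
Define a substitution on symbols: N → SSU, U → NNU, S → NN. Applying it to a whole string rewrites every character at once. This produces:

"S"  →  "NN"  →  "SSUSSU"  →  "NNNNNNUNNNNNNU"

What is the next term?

φ(NNNNNNUNNNNNNU) expands symbol-by-symbol to SSU SSU SSU SSU SSU SSU NNU SSU SSU SSU SSU SSU SSU NNU; joining the 14 pieces gives the next term.

SSUSSUSSUSSUSSUSSUNNUSSUSSUSSUSSUSSUSSUNNU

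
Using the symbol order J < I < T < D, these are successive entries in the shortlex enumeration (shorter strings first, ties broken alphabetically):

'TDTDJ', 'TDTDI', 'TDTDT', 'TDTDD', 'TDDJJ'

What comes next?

The successor of TDDJJ increments the rightmost position that isn't already D and resets every position after it to J.

TDDJI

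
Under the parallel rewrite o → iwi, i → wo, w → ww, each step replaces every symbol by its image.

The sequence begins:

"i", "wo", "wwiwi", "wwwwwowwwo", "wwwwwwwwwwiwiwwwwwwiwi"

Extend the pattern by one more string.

Applying the rule to each of the 22 symbols of wwwwwwwwwwiwiwwwwwwiwi gives the pieces ww ww ww ww ww ww ww ww ww ww wo ww wo ww ww ww ww ww ww wo ww wo, which concatenate to the answer.

wwwwwwwwwwwwwwwwwwwwwowwwowwwwwwwwwwwwwowwwo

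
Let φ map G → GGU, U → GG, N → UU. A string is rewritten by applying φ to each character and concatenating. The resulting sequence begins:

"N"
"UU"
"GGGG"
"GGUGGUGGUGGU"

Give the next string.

Expanding GGUGGUGGUGGU: G→GGU, G→GGU, U→GG, G→GGU, G→GGU, U→GG, G→GGU, G→GGU, U→GG, G→GGU, G→GGU, U→GG. Concatenated: GGU GGU GG GGU GGU GG GGU GGU GG GGU GGU GG.

GGUGGUGGGGUGGUGGGGUGGUGGGGUGGUGG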